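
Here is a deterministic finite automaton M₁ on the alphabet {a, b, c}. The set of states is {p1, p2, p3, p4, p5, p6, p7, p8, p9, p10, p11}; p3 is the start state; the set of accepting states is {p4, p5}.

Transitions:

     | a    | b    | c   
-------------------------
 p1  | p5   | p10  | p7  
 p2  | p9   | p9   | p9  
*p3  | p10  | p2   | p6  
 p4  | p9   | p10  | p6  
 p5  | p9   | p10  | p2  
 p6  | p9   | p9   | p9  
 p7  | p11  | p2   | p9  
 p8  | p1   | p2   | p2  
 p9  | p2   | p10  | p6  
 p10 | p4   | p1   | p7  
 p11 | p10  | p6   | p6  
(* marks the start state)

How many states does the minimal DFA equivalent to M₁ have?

First remove the unreachable states {p8}; 10 states remain.
Initial partition by acceptance: {p4,p5} | {p1,p2,p3,p6,p7,p9,p10,p11}.
On input a, block {p1,p2,p3,p6,p7,p9,p10,p11} splits into {p2,p3,p6,p7,p9,p11} and {p1,p10}.
Split {p2,p3,p6,p7,p9,p11} by δ(·,a) → {p2,p6,p7,p9} and {p3,p11}.
On input a, block {p2,p6,p7,p9} splits into {p2,p6,p9} and {p7}.
Refine {p2,p6,p9} on symbol b: members go to different blocks, giving {p2,p6} and {p9}.
No further refinement is possible. Final partition (6 blocks): {p4,p5} | {p2,p6} | {p1,p10} | {p3,p11} | {p7} | {p9}.

6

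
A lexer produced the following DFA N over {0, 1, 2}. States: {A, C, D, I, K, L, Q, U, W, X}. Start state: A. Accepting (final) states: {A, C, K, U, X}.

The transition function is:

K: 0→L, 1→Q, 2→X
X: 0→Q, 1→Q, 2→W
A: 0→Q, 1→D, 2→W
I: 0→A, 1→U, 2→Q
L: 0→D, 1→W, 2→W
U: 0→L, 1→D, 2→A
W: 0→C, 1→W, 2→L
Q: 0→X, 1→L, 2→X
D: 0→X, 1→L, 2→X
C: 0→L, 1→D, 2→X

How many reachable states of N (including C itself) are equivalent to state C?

First remove the unreachable states {I,K,U}; 7 states remain.
P0 = {A,C,X} | {D,L,Q,W}.
On input 2, block {A,C,X} splits into {A,X} and {C}.
Refine {D,L,Q,W} on symbol 0: members go to different blocks, giving {D,Q} and {L} and {W}.
The partition is now stable with 5 blocks: {A,X} | {D,Q} | {C} | {L} | {W}.
State C belongs to the block {C}, which has 1 states.

1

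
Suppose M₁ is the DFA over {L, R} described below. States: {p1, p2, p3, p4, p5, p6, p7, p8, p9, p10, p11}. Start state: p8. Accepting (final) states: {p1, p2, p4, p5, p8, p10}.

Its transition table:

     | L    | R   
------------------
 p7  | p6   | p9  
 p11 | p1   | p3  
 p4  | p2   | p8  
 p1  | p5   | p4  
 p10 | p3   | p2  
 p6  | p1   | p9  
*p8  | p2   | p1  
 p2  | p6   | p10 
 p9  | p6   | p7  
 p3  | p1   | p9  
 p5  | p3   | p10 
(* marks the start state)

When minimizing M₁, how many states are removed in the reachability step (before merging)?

Starting at p8 and following transitions, the reachable set is {p1, p2, p3, p4, p5, p6, p7, p8, p9, p10}. That leaves p11 unreachable — 1 in total.

1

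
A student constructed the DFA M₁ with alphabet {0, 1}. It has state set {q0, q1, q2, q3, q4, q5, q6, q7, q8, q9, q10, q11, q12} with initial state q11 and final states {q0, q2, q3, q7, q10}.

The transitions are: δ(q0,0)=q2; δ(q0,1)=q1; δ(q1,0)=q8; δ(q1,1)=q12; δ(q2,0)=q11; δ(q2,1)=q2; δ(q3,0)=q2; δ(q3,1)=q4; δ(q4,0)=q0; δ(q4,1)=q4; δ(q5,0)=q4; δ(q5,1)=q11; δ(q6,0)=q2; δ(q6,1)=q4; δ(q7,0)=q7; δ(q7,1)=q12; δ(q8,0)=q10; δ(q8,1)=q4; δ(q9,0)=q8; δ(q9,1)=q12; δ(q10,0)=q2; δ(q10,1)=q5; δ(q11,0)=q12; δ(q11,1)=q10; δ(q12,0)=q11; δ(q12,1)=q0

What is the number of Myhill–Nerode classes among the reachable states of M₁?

5

First remove the unreachable states {q3,q6,q7,q9}; 9 states remain.
Start with accepting vs non-accepting: {q0,q2,q10} | {q1,q4,q5,q8,q11,q12}.
On input 0, block {q0,q2,q10} splits into {q0,q10} and {q2}.
Split {q1,q4,q5,q8,q11,q12} by δ(·,0) → {q1,q5,q11,q12} and {q4,q8}.
On input 0, block {q1,q5,q11,q12} splits into {q1,q5} and {q11,q12}.
Stable partition: {q0,q10} | {q1,q5} | {q2} | {q4,q8} | {q11,q12} — 5 equivalence classes.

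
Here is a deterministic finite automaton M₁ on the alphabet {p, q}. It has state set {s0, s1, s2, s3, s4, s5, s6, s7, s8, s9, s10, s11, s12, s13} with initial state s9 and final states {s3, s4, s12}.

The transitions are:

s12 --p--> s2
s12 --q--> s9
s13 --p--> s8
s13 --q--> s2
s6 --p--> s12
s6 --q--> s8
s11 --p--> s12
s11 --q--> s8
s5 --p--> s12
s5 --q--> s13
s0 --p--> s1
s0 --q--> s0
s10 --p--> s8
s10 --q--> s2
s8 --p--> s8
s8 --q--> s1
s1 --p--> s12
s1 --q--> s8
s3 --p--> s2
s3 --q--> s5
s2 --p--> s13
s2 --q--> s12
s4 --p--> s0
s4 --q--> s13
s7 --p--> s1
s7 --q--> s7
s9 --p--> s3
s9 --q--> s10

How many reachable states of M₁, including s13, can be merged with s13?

States {s0,s4,s6,s7,s11} cannot be reached from the start state, so discard them.
Start with accepting vs non-accepting: {s3,s12} | {s1,s2,s5,s8,s9,s10,s13}.
On input p, block {s1,s2,s5,s8,s9,s10,s13} splits into {s2,s8,s10,s13} and {s1,s5,s9}.
On input q, block {s2,s8,s10,s13} splits into {s10,s13} and {s2} and {s8}.
Split {s1,s5,s9} by δ(·,q) → {s5,s9} and {s1}.
No further refinement is possible. Final partition (6 blocks): {s3,s12} | {s10,s13} | {s5,s9} | {s2} | {s8} | {s1}.
The equivalence class containing s13 is {s10,s13}, of size 2.

2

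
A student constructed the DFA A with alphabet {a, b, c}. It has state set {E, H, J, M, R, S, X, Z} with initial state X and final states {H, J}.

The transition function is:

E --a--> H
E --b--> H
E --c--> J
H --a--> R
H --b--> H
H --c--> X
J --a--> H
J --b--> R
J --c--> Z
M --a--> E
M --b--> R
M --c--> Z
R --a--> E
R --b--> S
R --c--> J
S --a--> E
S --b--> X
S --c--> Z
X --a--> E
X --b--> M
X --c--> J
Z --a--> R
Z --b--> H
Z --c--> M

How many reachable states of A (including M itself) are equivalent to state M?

Initial partition by acceptance: {H,J} | {E,M,R,S,X,Z}.
On input a, block {H,J} splits into {H} and {J}.
On input a, block {E,M,R,S,X,Z} splits into {M,R,S,X,Z} and {E}.
Split {M,R,S,X,Z} by δ(·,a) → {M,R,S,X} and {Z}.
Split {M,R,S,X} by δ(·,c) → {R,X} and {M,S}.
No further refinement is possible. Final partition (6 blocks): {H} | {R,X} | {J} | {E} | {Z} | {M,S}.
State M belongs to the block {M,S}, which has 2 states.

2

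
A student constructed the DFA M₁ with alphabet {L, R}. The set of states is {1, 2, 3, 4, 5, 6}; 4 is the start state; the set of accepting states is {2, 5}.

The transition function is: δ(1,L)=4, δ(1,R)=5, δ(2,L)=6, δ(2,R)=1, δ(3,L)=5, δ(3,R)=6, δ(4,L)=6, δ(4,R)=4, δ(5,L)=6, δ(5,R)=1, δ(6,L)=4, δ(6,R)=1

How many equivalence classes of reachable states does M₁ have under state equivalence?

Reachable states from the start: {1,4,5,6}. Unreachable: {2,3} — drop them.
P0 = {5} | {1,4,6}.
On input R, block {1,4,6} splits into {4,6} and {1}.
On input R, block {4,6} splits into {4} and {6}.
No further refinement is possible. Final partition (4 blocks): {5} | {4} | {1} | {6}.

4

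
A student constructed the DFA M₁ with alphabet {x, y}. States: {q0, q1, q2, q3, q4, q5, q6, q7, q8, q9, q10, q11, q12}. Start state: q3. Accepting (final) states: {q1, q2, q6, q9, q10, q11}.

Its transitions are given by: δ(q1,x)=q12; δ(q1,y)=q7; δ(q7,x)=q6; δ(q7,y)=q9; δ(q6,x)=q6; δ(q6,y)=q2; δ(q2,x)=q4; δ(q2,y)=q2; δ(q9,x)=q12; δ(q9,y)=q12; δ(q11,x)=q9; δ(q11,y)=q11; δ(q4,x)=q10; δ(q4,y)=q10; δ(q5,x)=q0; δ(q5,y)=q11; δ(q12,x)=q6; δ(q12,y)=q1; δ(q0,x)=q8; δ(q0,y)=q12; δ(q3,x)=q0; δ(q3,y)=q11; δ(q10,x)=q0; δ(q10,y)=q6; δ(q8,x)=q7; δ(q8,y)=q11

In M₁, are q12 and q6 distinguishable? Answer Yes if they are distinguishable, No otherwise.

States {q5} cannot be reached from the start state, so discard them.
Start with accepting vs non-accepting: {q1,q2,q6,q9,q10,q11} | {q0,q3,q4,q7,q8,q12}.
On input x, block {q1,q2,q6,q9,q10,q11} splits into {q1,q2,q9,q10} and {q6,q11}.
On input y, block {q1,q2,q9,q10} splits into {q1,q9} and {q2} and {q10}.
Split {q0,q3,q4,q7,q8,q12} by δ(·,x) → {q0,q3,q8} and {q7,q12} and {q4}.
On input x, block {q0,q3,q8} splits into {q0,q3} and {q8}.
Refine {q0,q3} on symbol x: members go to different blocks, giving {q0} and {q3}.
Split {q6,q11} by δ(·,x) → {q6} and {q11}.
The partition is now stable with 10 blocks: {q1,q9} | {q0} | {q6} | {q2} | {q10} | {q7,q12} | {q4} | {q8} | {q3} | {q11}.
q12 and q6 end up in different blocks, so they are distinguishable. For instance, the string 'ε' is accepted from only q6.

Yes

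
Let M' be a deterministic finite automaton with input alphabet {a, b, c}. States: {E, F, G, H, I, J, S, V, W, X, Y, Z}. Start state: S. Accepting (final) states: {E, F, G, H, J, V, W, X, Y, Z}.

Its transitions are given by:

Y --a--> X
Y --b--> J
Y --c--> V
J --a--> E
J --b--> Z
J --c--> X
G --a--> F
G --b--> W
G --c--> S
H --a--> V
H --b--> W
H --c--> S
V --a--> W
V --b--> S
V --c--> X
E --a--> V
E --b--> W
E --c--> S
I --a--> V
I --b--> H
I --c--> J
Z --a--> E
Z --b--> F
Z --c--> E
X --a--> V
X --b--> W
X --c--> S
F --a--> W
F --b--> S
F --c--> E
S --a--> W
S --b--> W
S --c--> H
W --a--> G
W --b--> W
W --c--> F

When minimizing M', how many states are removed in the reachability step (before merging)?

4

No path from S leads to I, J, Y, Z; the other 8 states are all reachable.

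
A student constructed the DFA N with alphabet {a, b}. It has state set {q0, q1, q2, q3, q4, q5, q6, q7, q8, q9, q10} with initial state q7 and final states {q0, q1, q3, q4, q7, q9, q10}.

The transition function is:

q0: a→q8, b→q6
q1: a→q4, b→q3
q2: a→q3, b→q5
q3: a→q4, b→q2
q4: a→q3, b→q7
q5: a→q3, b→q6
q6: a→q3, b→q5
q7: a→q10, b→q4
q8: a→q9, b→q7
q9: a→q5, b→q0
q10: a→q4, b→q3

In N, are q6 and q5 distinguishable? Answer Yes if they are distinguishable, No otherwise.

No

First remove the unreachable states {q0,q1,q8,q9}; 7 states remain.
P0 = {q3,q4,q7,q10} | {q2,q5,q6}.
Split {q3,q4,q7,q10} by δ(·,b) → {q4,q7,q10} and {q3}.
On input a, block {q4,q7,q10} splits into {q7,q10} and {q4}.
Refine {q7,q10} on symbol a: members go to different blocks, giving {q7} and {q10}.
The partition is now stable with 5 blocks: {q7} | {q2,q5,q6} | {q3} | {q4} | {q10}.
q6 and q5 lie in the same block of the stable partition, so they are equivalent — no string distinguishes them.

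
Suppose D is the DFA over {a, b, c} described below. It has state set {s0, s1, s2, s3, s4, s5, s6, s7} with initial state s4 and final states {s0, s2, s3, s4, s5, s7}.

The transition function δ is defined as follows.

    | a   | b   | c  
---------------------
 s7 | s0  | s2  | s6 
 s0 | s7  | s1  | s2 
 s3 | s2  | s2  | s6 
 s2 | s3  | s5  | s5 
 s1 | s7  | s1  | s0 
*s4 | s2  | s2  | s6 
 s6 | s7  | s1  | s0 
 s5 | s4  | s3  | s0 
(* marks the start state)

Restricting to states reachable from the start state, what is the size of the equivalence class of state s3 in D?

Every state is reachable, so we keep all 8.
Initial partition by acceptance: {s0,s2,s3,s4,s5,s7} | {s1,s6}.
Refine {s0,s2,s3,s4,s5,s7} on symbol b: members go to different blocks, giving {s2,s3,s4,s5,s7} and {s0}.
On input a, block {s2,s3,s4,s5,s7} splits into {s2,s3,s4,s5} and {s7}.
Refine {s2,s3,s4,s5} on symbol c: members go to different blocks, giving {s3,s4} and {s2} and {s5}.
The partition is now stable with 6 blocks: {s3,s4} | {s1,s6} | {s0} | {s7} | {s2} | {s5}.
State s3 belongs to the block {s3,s4}, which has 2 states.

2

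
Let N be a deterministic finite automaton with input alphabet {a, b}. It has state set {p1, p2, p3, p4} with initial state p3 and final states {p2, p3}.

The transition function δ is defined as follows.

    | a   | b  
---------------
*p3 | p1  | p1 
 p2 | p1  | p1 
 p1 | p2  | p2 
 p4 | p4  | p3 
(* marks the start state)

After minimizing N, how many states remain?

States {p4} cannot be reached from the start state, so discard them.
Start with accepting vs non-accepting: {p2,p3} | {p1}.
No further refinement is possible. Final partition (2 blocks): {p2,p3} | {p1}.

2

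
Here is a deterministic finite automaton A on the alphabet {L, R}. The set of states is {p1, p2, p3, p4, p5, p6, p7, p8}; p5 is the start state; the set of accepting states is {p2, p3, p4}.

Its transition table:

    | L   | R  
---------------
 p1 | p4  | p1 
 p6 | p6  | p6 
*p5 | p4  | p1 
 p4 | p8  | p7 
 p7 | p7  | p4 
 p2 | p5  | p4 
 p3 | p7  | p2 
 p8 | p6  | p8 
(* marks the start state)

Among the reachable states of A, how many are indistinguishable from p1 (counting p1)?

States {p2,p3} cannot be reached from the start state, so discard them.
P0 = {p4} | {p1,p5,p6,p7,p8}.
On input L, block {p1,p5,p6,p7,p8} splits into {p6,p7,p8} and {p1,p5}.
Refine {p6,p7,p8} on symbol R: members go to different blocks, giving {p6,p8} and {p7}.
The partition is now stable with 4 blocks: {p4} | {p6,p8} | {p1,p5} | {p7}.
State p1 belongs to the block {p1,p5}, which has 2 states.

2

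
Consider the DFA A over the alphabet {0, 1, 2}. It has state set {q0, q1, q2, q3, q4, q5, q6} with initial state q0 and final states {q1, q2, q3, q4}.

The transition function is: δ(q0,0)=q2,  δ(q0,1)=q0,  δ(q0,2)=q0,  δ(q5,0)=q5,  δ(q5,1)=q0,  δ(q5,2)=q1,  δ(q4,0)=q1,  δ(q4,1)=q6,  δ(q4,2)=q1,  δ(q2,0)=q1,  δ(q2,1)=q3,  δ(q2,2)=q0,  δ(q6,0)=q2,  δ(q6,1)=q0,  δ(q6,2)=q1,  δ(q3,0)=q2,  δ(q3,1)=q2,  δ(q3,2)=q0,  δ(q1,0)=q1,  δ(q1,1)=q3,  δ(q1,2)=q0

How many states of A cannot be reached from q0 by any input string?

BFS from q0 reaches {q0, q1, q2, q3}; the 3 state(s) q4, q5, q6 are never visited.

3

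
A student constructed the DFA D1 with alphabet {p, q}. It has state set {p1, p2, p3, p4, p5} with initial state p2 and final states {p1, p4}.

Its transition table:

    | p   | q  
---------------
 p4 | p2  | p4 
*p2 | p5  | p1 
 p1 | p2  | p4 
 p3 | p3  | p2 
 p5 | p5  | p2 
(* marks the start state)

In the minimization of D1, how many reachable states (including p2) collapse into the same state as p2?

1

First remove the unreachable states {p3}; 4 states remain.
Start with accepting vs non-accepting: {p1,p4} | {p2,p5}.
Split {p2,p5} by δ(·,q) → {p2} and {p5}.
No further refinement is possible. Final partition (3 blocks): {p1,p4} | {p2} | {p5}.
The equivalence class containing p2 is {p2}, of size 1.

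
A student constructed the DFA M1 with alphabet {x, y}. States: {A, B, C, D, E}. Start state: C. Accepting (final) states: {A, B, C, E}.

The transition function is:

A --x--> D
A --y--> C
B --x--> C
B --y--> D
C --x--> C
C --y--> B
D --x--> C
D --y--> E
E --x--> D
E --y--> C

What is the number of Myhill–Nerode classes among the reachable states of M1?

Reachable states from the start: {B,C,D,E}. Unreachable: {A} — drop them.
Initial partition by acceptance: {B,C,E} | {D}.
On input x, block {B,C,E} splits into {B,C} and {E}.
On input y, block {B,C} splits into {B} and {C}.
Stable partition: {B} | {D} | {E} | {C} — 4 equivalence classes.

4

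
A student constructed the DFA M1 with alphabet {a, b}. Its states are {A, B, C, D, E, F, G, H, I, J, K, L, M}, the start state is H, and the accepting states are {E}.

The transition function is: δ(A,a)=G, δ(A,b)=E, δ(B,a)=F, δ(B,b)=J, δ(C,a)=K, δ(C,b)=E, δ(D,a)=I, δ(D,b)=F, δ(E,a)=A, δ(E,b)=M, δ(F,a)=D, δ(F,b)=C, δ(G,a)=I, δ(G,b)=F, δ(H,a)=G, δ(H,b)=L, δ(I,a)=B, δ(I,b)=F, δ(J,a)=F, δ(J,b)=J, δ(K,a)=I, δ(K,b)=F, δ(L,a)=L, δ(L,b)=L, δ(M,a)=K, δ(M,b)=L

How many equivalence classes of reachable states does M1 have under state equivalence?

8

Every state is reachable, so we keep all 13.
Initial partition by acceptance: {E} | {A,B,C,D,F,G,H,I,J,K,L,M}.
Split {A,B,C,D,F,G,H,I,J,K,L,M} by δ(·,b) → {B,D,F,G,H,I,J,K,L,M} and {A,C}.
On input b, block {B,D,F,G,H,I,J,K,L,M} splits into {B,D,G,H,I,J,K,L,M} and {F}.
On input a, block {B,D,G,H,I,J,K,L,M} splits into {D,G,H,I,K,L,M} and {B,J}.
On input a, block {D,G,H,I,K,L,M} splits into {D,G,H,K,L,M} and {I}.
On input a, block {D,G,H,K,L,M} splits into {D,G,K} and {H,L,M}.
Refine {H,L,M} on symbol a: members go to different blocks, giving {H,M} and {L}.
The partition is now stable with 8 blocks: {E} | {D,G,K} | {A,C} | {F} | {B,J} | {I} | {H,M} | {L}.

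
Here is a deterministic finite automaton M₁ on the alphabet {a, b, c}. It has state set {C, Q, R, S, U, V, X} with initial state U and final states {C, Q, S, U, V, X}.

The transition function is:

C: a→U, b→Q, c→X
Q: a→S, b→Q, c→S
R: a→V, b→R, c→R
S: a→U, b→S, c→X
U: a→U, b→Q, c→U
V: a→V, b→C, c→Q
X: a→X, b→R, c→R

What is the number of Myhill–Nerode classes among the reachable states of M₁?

7

Every state is reachable, so we keep all 7.
Start with accepting vs non-accepting: {C,Q,S,U,V,X} | {R}.
On input b, block {C,Q,S,U,V,X} splits into {C,Q,S,U,V} and {X}.
Split {C,Q,S,U,V} by δ(·,c) → {Q,U,V} and {C,S}.
Refine {Q,U,V} on symbol a: members go to different blocks, giving {U,V} and {Q}.
Split {U,V} by δ(·,b) → {U} and {V}.
On input b, block {C,S} splits into {C} and {S}.
The partition is now stable with 7 blocks: {U} | {R} | {X} | {C} | {Q} | {V} | {S}.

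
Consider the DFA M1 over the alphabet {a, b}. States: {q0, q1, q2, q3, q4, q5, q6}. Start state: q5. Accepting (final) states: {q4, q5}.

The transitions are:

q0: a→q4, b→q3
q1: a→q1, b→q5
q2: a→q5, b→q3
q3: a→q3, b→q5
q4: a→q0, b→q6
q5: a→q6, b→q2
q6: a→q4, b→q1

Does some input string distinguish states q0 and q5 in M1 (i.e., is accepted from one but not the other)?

Yes

All states are reachable from the start state.
Start with accepting vs non-accepting: {q4,q5} | {q0,q1,q2,q3,q6}.
On input a, block {q0,q1,q2,q3,q6} splits into {q0,q2,q6} and {q1,q3}.
Stable partition: {q4,q5} | {q0,q2,q6} | {q1,q3} — 3 equivalence classes.
q0 and q5 end up in different blocks, so they are distinguishable. For instance, the string 'ε' is accepted from only q5.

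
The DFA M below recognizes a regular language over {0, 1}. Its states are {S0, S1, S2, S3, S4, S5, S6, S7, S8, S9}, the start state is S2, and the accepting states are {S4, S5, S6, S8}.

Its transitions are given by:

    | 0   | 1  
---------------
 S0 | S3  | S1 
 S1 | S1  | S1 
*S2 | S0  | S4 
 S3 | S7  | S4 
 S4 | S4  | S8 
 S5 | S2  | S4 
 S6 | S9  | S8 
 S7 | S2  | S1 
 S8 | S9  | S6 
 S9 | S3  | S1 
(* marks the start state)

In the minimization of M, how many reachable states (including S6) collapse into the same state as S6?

2

States {S5} cannot be reached from the start state, so discard them.
Start with accepting vs non-accepting: {S4,S6,S8} | {S0,S1,S2,S3,S7,S9}.
On input 0, block {S4,S6,S8} splits into {S6,S8} and {S4}.
On input 1, block {S0,S1,S2,S3,S7,S9} splits into {S0,S1,S7,S9} and {S2,S3}.
Refine {S0,S1,S7,S9} on symbol 0: members go to different blocks, giving {S0,S7,S9} and {S1}.
No further refinement is possible. Final partition (5 blocks): {S6,S8} | {S0,S7,S9} | {S4} | {S2,S3} | {S1}.
The equivalence class containing S6 is {S6,S8}, of size 2.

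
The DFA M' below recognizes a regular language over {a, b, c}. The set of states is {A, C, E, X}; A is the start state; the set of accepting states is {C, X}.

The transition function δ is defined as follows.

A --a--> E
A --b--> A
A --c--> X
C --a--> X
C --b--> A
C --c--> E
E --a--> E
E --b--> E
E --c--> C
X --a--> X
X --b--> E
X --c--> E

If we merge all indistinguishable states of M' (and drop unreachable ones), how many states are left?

Every state is reachable, so we keep all 4.
Start with accepting vs non-accepting: {C,X} | {A,E}.
Stable partition: {C,X} | {A,E} — 2 equivalence classes.

2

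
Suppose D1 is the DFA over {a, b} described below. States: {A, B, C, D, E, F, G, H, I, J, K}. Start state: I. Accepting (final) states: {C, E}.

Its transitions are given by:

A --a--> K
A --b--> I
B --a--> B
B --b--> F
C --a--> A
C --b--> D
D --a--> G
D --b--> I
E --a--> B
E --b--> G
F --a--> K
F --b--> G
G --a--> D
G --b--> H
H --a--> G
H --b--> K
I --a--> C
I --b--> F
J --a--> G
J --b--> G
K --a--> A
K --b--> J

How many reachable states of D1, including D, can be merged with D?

2

States {B,E} cannot be reached from the start state, so discard them.
P0 = {C} | {A,D,F,G,H,I,J,K}.
Split {A,D,F,G,H,I,J,K} by δ(·,a) → {A,D,F,G,H,J,K} and {I}.
Refine {A,D,F,G,H,J,K} on symbol b: members go to different blocks, giving {F,G,H,J,K} and {A,D}.
Split {F,G,H,J,K} by δ(·,a) → {F,H,J} and {G,K}.
The partition is now stable with 5 blocks: {C} | {F,H,J} | {I} | {A,D} | {G,K}.
State D belongs to the block {A,D}, which has 2 states.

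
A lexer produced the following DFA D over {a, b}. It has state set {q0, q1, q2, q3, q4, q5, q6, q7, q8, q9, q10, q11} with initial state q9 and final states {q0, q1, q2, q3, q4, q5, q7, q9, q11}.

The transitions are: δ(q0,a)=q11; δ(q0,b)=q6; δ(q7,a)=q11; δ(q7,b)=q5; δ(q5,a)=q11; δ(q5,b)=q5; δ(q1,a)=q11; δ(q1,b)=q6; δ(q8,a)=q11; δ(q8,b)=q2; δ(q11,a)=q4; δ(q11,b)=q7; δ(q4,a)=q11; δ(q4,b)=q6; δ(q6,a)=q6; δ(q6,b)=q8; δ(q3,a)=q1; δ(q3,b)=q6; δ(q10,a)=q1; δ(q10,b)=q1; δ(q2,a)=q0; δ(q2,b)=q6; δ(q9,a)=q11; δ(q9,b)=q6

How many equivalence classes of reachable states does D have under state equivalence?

First remove the unreachable states {q1,q3,q10}; 9 states remain.
Start with accepting vs non-accepting: {q0,q2,q4,q5,q7,q9,q11} | {q6,q8}.
Split {q0,q2,q4,q5,q7,q9,q11} by δ(·,b) → {q0,q2,q4,q9} and {q5,q7,q11}.
Refine {q0,q2,q4,q9} on symbol a: members go to different blocks, giving {q0,q4,q9} and {q2}.
On input a, block {q6,q8} splits into {q6} and {q8}.
On input a, block {q5,q7,q11} splits into {q5,q7} and {q11}.
Stable partition: {q0,q4,q9} | {q6} | {q5,q7} | {q2} | {q8} | {q11} — 6 equivalence classes.

6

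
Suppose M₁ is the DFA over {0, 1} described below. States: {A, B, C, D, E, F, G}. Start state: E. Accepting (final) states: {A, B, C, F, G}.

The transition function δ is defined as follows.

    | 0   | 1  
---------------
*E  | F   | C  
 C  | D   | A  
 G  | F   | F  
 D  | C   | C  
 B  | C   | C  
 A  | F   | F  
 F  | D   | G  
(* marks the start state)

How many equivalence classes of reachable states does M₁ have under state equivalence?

States {B} cannot be reached from the start state, so discard them.
Initial partition by acceptance: {A,C,F,G} | {D,E}.
On input 0, block {A,C,F,G} splits into {A,G} and {C,F}.
Stable partition: {A,G} | {D,E} | {C,F} — 3 equivalence classes.

3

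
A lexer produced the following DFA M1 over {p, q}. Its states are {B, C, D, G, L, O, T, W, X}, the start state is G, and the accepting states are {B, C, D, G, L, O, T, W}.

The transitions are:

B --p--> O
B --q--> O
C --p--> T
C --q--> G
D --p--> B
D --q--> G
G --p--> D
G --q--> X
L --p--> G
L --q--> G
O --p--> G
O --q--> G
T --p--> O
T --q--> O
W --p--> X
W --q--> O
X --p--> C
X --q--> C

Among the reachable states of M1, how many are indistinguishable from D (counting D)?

States {L,W} cannot be reached from the start state, so discard them.
Start with accepting vs non-accepting: {B,C,D,G,O,T} | {X}.
Split {B,C,D,G,O,T} by δ(·,q) → {B,C,D,O,T} and {G}.
Split {B,C,D,O,T} by δ(·,p) → {B,C,D,T} and {O}.
Split {B,C,D,T} by δ(·,p) → {B,T} and {C,D}.
No further refinement is possible. Final partition (5 blocks): {B,T} | {X} | {G} | {O} | {C,D}.
State D belongs to the block {C,D}, which has 2 states.

2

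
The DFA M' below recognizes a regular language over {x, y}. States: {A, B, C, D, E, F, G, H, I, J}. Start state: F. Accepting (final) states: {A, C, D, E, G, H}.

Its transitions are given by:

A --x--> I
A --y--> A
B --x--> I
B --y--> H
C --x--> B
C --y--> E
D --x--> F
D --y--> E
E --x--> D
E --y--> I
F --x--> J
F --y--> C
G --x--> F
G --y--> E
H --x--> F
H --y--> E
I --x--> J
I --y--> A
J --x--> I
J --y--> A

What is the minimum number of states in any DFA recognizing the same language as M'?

Reachable states from the start: {A,B,C,D,E,F,H,I,J}. Unreachable: {G} — drop them.
Start with accepting vs non-accepting: {A,C,D,E,H} | {B,F,I,J}.
On input x, block {A,C,D,E,H} splits into {A,C,D,H} and {E}.
Split {A,C,D,H} by δ(·,y) → {C,D,H} and {A}.
Refine {B,F,I,J} on symbol y: members go to different blocks, giving {B,F} and {I,J}.
The partition is now stable with 5 blocks: {C,D,H} | {B,F} | {E} | {A} | {I,J}.

5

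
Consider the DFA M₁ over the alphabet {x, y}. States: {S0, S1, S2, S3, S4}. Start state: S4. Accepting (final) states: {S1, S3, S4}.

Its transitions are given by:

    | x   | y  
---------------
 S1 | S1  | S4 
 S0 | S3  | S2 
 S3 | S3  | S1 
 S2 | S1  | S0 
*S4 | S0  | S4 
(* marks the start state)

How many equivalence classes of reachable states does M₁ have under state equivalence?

5

Initial partition by acceptance: {S1,S3,S4} | {S0,S2}.
On input x, block {S1,S3,S4} splits into {S1,S3} and {S4}.
On input y, block {S1,S3} splits into {S1} and {S3}.
Refine {S0,S2} on symbol x: members go to different blocks, giving {S0} and {S2}.
The partition is now stable with 5 blocks: {S1} | {S0} | {S4} | {S3} | {S2}.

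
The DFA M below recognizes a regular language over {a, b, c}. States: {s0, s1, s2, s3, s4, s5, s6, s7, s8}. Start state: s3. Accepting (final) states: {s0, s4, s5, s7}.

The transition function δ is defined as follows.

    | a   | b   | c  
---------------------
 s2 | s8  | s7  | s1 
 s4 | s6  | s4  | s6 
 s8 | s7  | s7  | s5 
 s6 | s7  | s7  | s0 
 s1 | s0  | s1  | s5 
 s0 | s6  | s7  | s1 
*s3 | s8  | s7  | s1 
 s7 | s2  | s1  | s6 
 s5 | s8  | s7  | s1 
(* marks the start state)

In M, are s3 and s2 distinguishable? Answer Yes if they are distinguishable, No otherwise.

First remove the unreachable states {s4}; 8 states remain.
Initial partition by acceptance: {s0,s5,s7} | {s1,s2,s3,s6,s8}.
On input b, block {s0,s5,s7} splits into {s0,s5} and {s7}.
On input a, block {s1,s2,s3,s6,s8} splits into {s2,s3} and {s6,s8} and {s1}.
The partition is now stable with 5 blocks: {s0,s5} | {s2,s3} | {s7} | {s6,s8} | {s1}.
s3 and s2 lie in the same block of the stable partition, so they are equivalent — no string distinguishes them.

No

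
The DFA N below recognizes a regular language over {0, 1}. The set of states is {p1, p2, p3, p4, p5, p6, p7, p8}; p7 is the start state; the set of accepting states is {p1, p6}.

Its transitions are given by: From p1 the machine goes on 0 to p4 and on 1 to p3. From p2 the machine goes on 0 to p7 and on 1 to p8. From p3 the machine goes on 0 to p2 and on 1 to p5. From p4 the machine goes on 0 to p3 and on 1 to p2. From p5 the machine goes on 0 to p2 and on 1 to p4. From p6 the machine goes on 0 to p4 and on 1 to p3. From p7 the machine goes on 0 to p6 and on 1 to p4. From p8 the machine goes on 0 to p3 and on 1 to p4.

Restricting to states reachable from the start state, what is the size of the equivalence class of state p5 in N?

Reachable states from the start: {p2,p3,p4,p5,p6,p7,p8}. Unreachable: {p1} — drop them.
Start with accepting vs non-accepting: {p6} | {p2,p3,p4,p5,p7,p8}.
On input 0, block {p2,p3,p4,p5,p7,p8} splits into {p2,p3,p4,p5,p8} and {p7}.
Split {p2,p3,p4,p5,p8} by δ(·,0) → {p3,p4,p5,p8} and {p2}.
Refine {p3,p4,p5,p8} on symbol 0: members go to different blocks, giving {p3,p5} and {p4,p8}.
On input 1, block {p3,p5} splits into {p3} and {p5}.
Split {p4,p8} by δ(·,1) → {p4} and {p8}.
The partition is now stable with 7 blocks: {p6} | {p3} | {p7} | {p2} | {p4} | {p5} | {p8}.
State p5 belongs to the block {p5}, which has 1 states.

1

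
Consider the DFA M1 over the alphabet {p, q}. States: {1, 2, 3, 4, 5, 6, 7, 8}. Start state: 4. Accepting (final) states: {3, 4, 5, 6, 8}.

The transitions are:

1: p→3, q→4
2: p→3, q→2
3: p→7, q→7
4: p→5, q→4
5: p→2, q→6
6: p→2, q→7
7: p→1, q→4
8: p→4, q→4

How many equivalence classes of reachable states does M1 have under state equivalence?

7

First remove the unreachable states {8}; 7 states remain.
Initial partition by acceptance: {3,4,5,6} | {1,2,7}.
Refine {3,4,5,6} on symbol p: members go to different blocks, giving {3,5,6} and {4}.
Split {3,5,6} by δ(·,q) → {3,6} and {5}.
On input p, block {1,2,7} splits into {1,2} and {7}.
On input p, block {3,6} splits into {3} and {6}.
Refine {1,2} on symbol q: members go to different blocks, giving {1} and {2}.
The partition is now stable with 7 blocks: {3} | {1} | {4} | {5} | {7} | {6} | {2}.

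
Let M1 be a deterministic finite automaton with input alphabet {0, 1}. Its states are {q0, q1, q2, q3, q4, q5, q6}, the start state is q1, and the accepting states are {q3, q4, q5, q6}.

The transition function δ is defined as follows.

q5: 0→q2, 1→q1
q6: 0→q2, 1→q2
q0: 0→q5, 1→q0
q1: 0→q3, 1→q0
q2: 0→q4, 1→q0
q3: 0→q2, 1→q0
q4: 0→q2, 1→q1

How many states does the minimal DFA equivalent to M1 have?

2

First remove the unreachable states {q6}; 6 states remain.
Start with accepting vs non-accepting: {q3,q4,q5} | {q0,q1,q2}.
Stable partition: {q3,q4,q5} | {q0,q1,q2} — 2 equivalence classes.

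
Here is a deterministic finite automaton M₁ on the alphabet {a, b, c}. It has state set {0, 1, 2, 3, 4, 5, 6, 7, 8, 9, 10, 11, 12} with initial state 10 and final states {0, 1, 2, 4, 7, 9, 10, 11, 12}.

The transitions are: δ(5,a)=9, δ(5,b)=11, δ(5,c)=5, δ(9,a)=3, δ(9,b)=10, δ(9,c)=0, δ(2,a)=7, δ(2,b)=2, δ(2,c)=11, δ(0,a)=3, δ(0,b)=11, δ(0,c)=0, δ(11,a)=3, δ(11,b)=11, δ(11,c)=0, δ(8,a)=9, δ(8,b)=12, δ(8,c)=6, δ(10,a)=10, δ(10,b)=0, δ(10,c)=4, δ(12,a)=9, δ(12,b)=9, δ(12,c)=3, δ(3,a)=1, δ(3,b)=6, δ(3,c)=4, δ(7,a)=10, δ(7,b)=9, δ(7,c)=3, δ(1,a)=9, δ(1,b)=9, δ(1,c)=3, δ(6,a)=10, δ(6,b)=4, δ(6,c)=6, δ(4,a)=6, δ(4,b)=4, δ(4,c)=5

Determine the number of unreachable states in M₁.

BFS from 10 reaches {0, 1, 3, 4, 5, 6, 9, 10, 11}; the 4 state(s) 2, 7, 8, 12 are never visited.

4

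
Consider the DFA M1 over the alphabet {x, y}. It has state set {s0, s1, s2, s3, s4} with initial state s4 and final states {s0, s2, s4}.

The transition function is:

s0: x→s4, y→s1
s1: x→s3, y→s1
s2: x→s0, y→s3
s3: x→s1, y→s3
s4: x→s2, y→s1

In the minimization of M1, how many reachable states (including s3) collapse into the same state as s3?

All states are reachable from the start state.
Start with accepting vs non-accepting: {s0,s2,s4} | {s1,s3}.
The partition is now stable with 2 blocks: {s0,s2,s4} | {s1,s3}.
State s3 belongs to the block {s1,s3}, which has 2 states.

2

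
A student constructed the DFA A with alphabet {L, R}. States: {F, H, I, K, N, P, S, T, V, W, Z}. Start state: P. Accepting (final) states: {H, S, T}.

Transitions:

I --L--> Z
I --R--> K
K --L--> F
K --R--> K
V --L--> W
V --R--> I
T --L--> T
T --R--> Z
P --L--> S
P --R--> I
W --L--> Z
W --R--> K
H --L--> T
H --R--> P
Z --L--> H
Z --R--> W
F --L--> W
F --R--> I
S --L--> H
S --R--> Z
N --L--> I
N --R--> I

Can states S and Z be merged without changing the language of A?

States {N,V} cannot be reached from the start state, so discard them.
Start with accepting vs non-accepting: {H,S,T} | {F,I,K,P,W,Z}.
On input L, block {F,I,K,P,W,Z} splits into {F,I,K,W} and {P,Z}.
Refine {F,I,K,W} on symbol L: members go to different blocks, giving {I,W} and {F,K}.
Split {F,K} by δ(·,L) → {F} and {K}.
Stable partition: {H,S,T} | {I,W} | {P,Z} | {F} | {K} — 5 equivalence classes.
S and Z end up in different blocks, so they are distinguishable. For instance, the string 'ε' is accepted from only S.

No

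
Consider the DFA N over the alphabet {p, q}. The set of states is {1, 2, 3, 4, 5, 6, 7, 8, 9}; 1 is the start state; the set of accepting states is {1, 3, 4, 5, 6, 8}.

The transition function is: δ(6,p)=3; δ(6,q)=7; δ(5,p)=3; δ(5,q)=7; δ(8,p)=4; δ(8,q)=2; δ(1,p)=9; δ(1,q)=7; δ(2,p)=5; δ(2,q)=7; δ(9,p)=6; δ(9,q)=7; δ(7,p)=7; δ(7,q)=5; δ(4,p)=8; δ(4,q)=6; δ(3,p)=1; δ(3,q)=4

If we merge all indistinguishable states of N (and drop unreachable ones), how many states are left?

P0 = {1,3,4,5,6,8} | {2,7,9}.
Refine {1,3,4,5,6,8} on symbol p: members go to different blocks, giving {3,4,5,6,8} and {1}.
On input p, block {3,4,5,6,8} splits into {4,5,6,8} and {3}.
On input p, block {4,5,6,8} splits into {4,8} and {5,6}.
Split {4,8} by δ(·,q) → {4} and {8}.
On input p, block {2,7,9} splits into {2,9} and {7}.
No further refinement is possible. Final partition (7 blocks): {4} | {2,9} | {1} | {3} | {5,6} | {8} | {7}.

7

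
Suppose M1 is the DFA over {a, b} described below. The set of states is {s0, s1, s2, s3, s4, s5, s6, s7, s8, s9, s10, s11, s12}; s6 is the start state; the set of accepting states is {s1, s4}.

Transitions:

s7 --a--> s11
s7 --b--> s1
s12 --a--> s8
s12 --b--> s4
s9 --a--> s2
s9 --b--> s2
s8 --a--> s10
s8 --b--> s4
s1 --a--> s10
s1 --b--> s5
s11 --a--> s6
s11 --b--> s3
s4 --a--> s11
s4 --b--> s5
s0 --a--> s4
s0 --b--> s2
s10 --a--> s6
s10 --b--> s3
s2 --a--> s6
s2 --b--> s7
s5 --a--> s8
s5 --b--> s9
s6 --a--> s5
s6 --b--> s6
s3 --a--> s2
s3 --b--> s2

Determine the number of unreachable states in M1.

No path from s6 leads to s0, s12; the other 11 states are all reachable.

2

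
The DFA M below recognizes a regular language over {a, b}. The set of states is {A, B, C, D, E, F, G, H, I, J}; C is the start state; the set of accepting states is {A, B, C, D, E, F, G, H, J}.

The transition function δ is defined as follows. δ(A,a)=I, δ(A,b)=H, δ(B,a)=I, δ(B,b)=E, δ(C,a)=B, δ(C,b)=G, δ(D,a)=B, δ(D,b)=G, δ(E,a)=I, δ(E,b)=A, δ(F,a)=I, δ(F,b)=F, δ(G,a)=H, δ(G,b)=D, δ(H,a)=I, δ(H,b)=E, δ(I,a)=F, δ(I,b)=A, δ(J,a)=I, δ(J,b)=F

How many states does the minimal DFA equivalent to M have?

Reachable states from the start: {A,B,C,D,E,F,G,H,I}. Unreachable: {J} — drop them.
Initial partition by acceptance: {A,B,C,D,E,F,G,H} | {I}.
On input a, block {A,B,C,D,E,F,G,H} splits into {A,B,E,F,H} and {C,D,G}.
The partition is now stable with 3 blocks: {A,B,E,F,H} | {I} | {C,D,G}.

3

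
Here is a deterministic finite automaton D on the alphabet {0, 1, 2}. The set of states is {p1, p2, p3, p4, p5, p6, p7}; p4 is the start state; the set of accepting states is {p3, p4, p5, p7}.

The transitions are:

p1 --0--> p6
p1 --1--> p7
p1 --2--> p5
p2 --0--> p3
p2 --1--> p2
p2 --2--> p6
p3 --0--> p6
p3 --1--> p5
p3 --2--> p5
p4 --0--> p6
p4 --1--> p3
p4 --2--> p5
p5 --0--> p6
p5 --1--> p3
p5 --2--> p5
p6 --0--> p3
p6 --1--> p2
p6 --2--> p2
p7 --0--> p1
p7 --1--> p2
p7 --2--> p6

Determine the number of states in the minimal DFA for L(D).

Reachable states from the start: {p2,p3,p4,p5,p6}. Unreachable: {p1,p7} — drop them.
Initial partition by acceptance: {p3,p4,p5} | {p2,p6}.
No further refinement is possible. Final partition (2 blocks): {p3,p4,p5} | {p2,p6}.

2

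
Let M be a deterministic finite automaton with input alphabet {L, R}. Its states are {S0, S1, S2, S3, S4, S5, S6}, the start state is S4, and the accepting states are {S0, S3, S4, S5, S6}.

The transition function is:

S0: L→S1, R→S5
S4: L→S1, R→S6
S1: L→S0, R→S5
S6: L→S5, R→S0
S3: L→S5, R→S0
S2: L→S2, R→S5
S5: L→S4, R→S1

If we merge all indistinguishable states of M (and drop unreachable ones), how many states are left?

5

States {S2,S3} cannot be reached from the start state, so discard them.
P0 = {S0,S4,S5,S6} | {S1}.
Split {S0,S4,S5,S6} by δ(·,L) → {S0,S4} and {S5,S6}.
On input L, block {S5,S6} splits into {S5} and {S6}.
On input R, block {S0,S4} splits into {S0} and {S4}.
Stable partition: {S0} | {S1} | {S5} | {S6} | {S4} — 5 equivalence classes.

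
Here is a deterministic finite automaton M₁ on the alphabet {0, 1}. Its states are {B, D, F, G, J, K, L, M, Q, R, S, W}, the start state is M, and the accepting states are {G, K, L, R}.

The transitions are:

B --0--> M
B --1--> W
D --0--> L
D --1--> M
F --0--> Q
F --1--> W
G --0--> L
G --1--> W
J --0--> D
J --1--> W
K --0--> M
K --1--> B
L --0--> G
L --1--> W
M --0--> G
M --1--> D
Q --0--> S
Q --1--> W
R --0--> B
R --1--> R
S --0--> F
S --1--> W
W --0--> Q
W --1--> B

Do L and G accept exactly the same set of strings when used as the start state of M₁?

Yes

Reachable states from the start: {B,D,F,G,L,M,Q,S,W}. Unreachable: {J,K,R} — drop them.
Start with accepting vs non-accepting: {G,L} | {B,D,F,M,Q,S,W}.
Refine {B,D,F,M,Q,S,W} on symbol 0: members go to different blocks, giving {B,F,Q,S,W} and {D,M}.
On input 0, block {B,F,Q,S,W} splits into {F,Q,S,W} and {B}.
Split {F,Q,S,W} by δ(·,1) → {F,Q,S} and {W}.
The partition is now stable with 5 blocks: {G,L} | {F,Q,S} | {D,M} | {B} | {W}.
L and G lie in the same block of the stable partition, so they are equivalent — no string distinguishes them.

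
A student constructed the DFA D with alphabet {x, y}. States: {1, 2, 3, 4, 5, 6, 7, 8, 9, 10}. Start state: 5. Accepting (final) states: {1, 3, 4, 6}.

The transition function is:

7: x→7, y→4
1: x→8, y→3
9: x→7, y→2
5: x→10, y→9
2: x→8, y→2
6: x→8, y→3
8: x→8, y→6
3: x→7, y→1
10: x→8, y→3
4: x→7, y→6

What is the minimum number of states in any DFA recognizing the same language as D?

3

Every state is reachable, so we keep all 10.
Initial partition by acceptance: {1,3,4,6} | {2,5,7,8,9,10}.
On input y, block {2,5,7,8,9,10} splits into {2,5,9} and {7,8,10}.
The partition is now stable with 3 blocks: {1,3,4,6} | {2,5,9} | {7,8,10}.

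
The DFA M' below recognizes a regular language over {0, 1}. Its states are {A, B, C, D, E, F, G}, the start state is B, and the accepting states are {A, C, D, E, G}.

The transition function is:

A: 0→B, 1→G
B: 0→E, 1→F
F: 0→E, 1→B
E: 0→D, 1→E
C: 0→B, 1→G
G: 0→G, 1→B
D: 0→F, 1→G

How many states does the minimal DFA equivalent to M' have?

4

First remove the unreachable states {A,C}; 5 states remain.
P0 = {D,E,G} | {B,F}.
On input 0, block {D,E,G} splits into {E,G} and {D}.
Split {E,G} by δ(·,0) → {E} and {G}.
Stable partition: {E} | {B,F} | {D} | {G} — 4 equivalence classes.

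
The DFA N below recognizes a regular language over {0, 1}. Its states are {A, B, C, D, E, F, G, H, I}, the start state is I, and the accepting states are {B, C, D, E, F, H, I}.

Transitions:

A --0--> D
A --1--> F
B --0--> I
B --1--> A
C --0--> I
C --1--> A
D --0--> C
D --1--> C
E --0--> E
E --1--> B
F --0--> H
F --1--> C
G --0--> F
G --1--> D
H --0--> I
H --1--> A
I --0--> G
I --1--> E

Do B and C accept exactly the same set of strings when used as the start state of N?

Yes

Every state is reachable, so we keep all 9.
Initial partition by acceptance: {B,C,D,E,F,H,I} | {A,G}.
Split {B,C,D,E,F,H,I} by δ(·,0) → {B,C,D,E,F,H} and {I}.
Refine {B,C,D,E,F,H} on symbol 0: members go to different blocks, giving {B,C,H} and {D,E,F}.
Refine {D,E,F} on symbol 0: members go to different blocks, giving {D,F} and {E}.
The partition is now stable with 5 blocks: {B,C,H} | {A,G} | {I} | {D,F} | {E}.
B and C lie in the same block of the stable partition, so they are equivalent — no string distinguishes them.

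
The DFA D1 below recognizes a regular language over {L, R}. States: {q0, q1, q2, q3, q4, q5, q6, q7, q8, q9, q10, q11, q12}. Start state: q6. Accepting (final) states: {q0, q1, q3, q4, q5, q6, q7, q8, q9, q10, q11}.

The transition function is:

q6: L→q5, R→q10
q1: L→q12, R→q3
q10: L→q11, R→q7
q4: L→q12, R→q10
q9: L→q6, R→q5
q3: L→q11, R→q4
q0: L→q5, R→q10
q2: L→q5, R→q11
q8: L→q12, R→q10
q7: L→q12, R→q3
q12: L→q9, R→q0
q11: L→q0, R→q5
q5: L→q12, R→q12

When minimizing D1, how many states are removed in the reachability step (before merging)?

3

No path from q6 leads to q1, q2, q8; the other 10 states are all reachable.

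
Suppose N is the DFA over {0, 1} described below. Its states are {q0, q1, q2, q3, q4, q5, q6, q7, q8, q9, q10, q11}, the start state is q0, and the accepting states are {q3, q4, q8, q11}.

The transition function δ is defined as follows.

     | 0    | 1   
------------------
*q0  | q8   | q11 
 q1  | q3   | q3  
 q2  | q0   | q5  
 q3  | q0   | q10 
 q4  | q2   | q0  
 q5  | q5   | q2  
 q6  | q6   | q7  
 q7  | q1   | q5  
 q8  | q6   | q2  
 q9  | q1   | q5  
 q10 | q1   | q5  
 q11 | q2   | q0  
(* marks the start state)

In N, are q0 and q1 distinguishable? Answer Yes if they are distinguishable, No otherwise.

Yes

Reachable states from the start: {q0,q1,q2,q3,q5,q6,q7,q8,q10,q11}. Unreachable: {q4,q9} — drop them.
P0 = {q3,q8,q11} | {q0,q1,q2,q5,q6,q7,q10}.
Split {q0,q1,q2,q5,q6,q7,q10} by δ(·,0) → {q2,q5,q6,q7,q10} and {q0,q1}.
Split {q3,q8,q11} by δ(·,0) → {q8,q11} and {q3}.
Refine {q8,q11} on symbol 1: members go to different blocks, giving {q8} and {q11}.
On input 0, block {q2,q5,q6,q7,q10} splits into {q2,q7,q10} and {q5,q6}.
Refine {q0,q1} on symbol 0: members go to different blocks, giving {q0} and {q1}.
On input 0, block {q2,q7,q10} splits into {q7,q10} and {q2}.
Split {q5,q6} by δ(·,1) → {q5} and {q6}.
Stable partition: {q8} | {q7,q10} | {q0} | {q3} | {q11} | {q5} | {q1} | {q2} | {q6} — 9 equivalence classes.
q0 and q1 end up in different blocks, so they are distinguishable. For instance, the string '000' is accepted from only q1.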